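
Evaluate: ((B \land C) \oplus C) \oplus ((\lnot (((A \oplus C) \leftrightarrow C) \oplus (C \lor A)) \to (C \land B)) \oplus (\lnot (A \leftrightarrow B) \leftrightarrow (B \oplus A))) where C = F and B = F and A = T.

B \land C = F \land F = F
(B \land C) \oplus C = F \oplus F = F
A \oplus C = T \oplus F = T
(A \oplus C) \leftrightarrow C = T \leftrightarrow F = F
C \lor A = F \lor T = T
((A \oplus C) \leftrightarrow C) \oplus (C \lor A) = F \oplus T = T
\lnot (((A \oplus C) \leftrightarrow C) \oplus (C \lor A)) = \lnot T = F
C \land B = F \land F = F
\lnot (((A \oplus C) \leftrightarrow C) \oplus (C \lor A)) \to (C \land B) = F \to F = T
A \leftrightarrow B = T \leftrightarrow F = F
\lnot (A \leftrightarrow B) = \lnot F = T
B \oplus A = F \oplus T = T
\lnot (A \leftrightarrow B) \leftrightarrow (B \oplus A) = T \leftrightarrow T = T
(\lnot (((A \oplus C) \leftrightarrow C) \oplus (C \lor A)) \to (C \land B)) \oplus (\lnot (A \leftrightarrow B) \leftrightarrow (B \oplus A)) = T \oplus T = F
((B \land C) \oplus C) \oplus ((\lnot (((A \oplus C) \leftrightarrow C) \oplus (C \lor A)) \to (C \land B)) \oplus (\lnot (A \leftrightarrow B) \leftrightarrow (B \oplus A))) = F \oplus F = F

F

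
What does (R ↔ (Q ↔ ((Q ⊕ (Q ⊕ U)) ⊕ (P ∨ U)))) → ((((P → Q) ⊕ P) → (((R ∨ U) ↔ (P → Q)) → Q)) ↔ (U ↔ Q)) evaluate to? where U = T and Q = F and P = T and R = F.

Q ⊕ U = F ⊕ T = T
Q ⊕ (Q ⊕ U) = F ⊕ T = T
P ∨ U = T ∨ T = T
(Q ⊕ (Q ⊕ U)) ⊕ (P ∨ U) = T ⊕ T = F
Q ↔ ((Q ⊕ (Q ⊕ U)) ⊕ (P ∨ U)) = F ↔ F = T
R ↔ (Q ↔ ((Q ⊕ (Q ⊕ U)) ⊕ (P ∨ U))) = F ↔ T = F
P → Q = T → F = F
(P → Q) ⊕ P = F ⊕ T = T
R ∨ U = F ∨ T = T
P → Q = T → F = F
(R ∨ U) ↔ (P → Q) = T ↔ F = F
((R ∨ U) ↔ (P → Q)) → Q = F → F = T
((P → Q) ⊕ P) → (((R ∨ U) ↔ (P → Q)) → Q) = T → T = T
U ↔ Q = T ↔ F = F
(((P → Q) ⊕ P) → (((R ∨ U) ↔ (P → Q)) → Q)) ↔ (U ↔ Q) = T ↔ F = F
(R ↔ (Q ↔ ((Q ⊕ (Q ⊕ U)) ⊕ (P ∨ U)))) → ((((P → Q) ⊕ P) → (((R ∨ U) ↔ (P → Q)) → Q)) ↔ (U ↔ Q)) = F → F = T

T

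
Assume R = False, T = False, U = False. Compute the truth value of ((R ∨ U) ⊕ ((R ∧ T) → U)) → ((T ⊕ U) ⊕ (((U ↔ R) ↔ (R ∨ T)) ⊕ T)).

R ∨ U = False ∨ False = False
R ∧ T = False ∧ False = False
(R ∧ T) → U = False → False = True
(R ∨ U) ⊕ ((R ∧ T) → U) = False ⊕ True = True
T ⊕ U = False ⊕ False = False
U ↔ R = False ↔ False = True
R ∨ T = False ∨ False = False
(U ↔ R) ↔ (R ∨ T) = True ↔ False = False
((U ↔ R) ↔ (R ∨ T)) ⊕ T = False ⊕ False = False
(T ⊕ U) ⊕ (((U ↔ R) ↔ (R ∨ T)) ⊕ T) = False ⊕ False = False
((R ∨ U) ⊕ ((R ∧ T) → U)) → ((T ⊕ U) ⊕ (((U ↔ R) ↔ (R ∨ T)) ⊕ T)) = True → False = False

False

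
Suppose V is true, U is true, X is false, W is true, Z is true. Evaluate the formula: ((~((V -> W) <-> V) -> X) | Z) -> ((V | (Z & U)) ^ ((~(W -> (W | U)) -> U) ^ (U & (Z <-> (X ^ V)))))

V -> W = True -> True = True
(V -> W) <-> V = True <-> True = True
~((V -> W) <-> V) = ~True = False
~((V -> W) <-> V) -> X = False -> False = True
(~((V -> W) <-> V) -> X) | Z = True | True = True
Z & U = True & True = True
V | (Z & U) = True | True = True
W | U = True | True = True
W -> (W | U) = True -> True = True
~(W -> (W | U)) = ~True = False
~(W -> (W | U)) -> U = False -> True = True
X ^ V = False ^ True = True
Z <-> (X ^ V) = True <-> True = True
U & (Z <-> (X ^ V)) = True & True = True
(~(W -> (W | U)) -> U) ^ (U & (Z <-> (X ^ V))) = True ^ True = False
(V | (Z & U)) ^ ((~(W -> (W | U)) -> U) ^ (U & (Z <-> (X ^ V)))) = True ^ False = True
((~((V -> W) <-> V) -> X) | Z) -> ((V | (Z & U)) ^ ((~(W -> (W | U)) -> U) ^ (U & (Z <-> (X ^ V))))) = True -> True = True

True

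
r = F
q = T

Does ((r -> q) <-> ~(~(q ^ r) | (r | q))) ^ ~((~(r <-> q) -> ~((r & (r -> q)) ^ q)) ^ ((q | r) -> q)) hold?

r -> q = F -> T = T
q ^ r = T ^ F = T
~(q ^ r) = ~T = F
r | q = F | T = T
~(q ^ r) | (r | q) = F | T = T
~(~(q ^ r) | (r | q)) = ~T = F
(r -> q) <-> ~(~(q ^ r) | (r | q)) = T <-> F = F
r <-> q = F <-> T = F
~(r <-> q) = ~F = T
r -> q = F -> T = T
r & (r -> q) = F & T = F
(r & (r -> q)) ^ q = F ^ T = T
~((r & (r -> q)) ^ q) = ~T = F
~(r <-> q) -> ~((r & (r -> q)) ^ q) = T -> F = F
q | r = T | F = T
(q | r) -> q = T -> T = T
(~(r <-> q) -> ~((r & (r -> q)) ^ q)) ^ ((q | r) -> q) = F ^ T = T
~((~(r <-> q) -> ~((r & (r -> q)) ^ q)) ^ ((q | r) -> q)) = ~T = F
((r -> q) <-> ~(~(q ^ r) | (r | q))) ^ ~((~(r <-> q) -> ~((r & (r -> q)) ^ q)) ^ ((q | r) -> q)) = F ^ F = F

F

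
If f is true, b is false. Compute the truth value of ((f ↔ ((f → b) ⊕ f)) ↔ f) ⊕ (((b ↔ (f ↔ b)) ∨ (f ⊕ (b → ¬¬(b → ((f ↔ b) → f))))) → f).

F

f → b = T → F = F
(f → b) ⊕ f = F ⊕ T = T
f ↔ ((f → b) ⊕ f) = T ↔ T = T
(f ↔ ((f → b) ⊕ f)) ↔ f = T ↔ T = T
f ↔ b = T ↔ F = F
b ↔ (f ↔ b) = F ↔ F = T
f ↔ b = T ↔ F = F
(f ↔ b) → f = F → T = T
b → ((f ↔ b) → f) = F → T = T
¬(b → ((f ↔ b) → f)) = ¬T = F
¬¬(b → ((f ↔ b) → f)) = ¬F = T
b → ¬¬(b → ((f ↔ b) → f)) = F → T = T
f ⊕ (b → ¬¬(b → ((f ↔ b) → f))) = T ⊕ T = F
(b ↔ (f ↔ b)) ∨ (f ⊕ (b → ¬¬(b → ((f ↔ b) → f)))) = T ∨ F = T
((b ↔ (f ↔ b)) ∨ (f ⊕ (b → ¬¬(b → ((f ↔ b) → f))))) → f = T → T = T
((f ↔ ((f → b) ⊕ f)) ↔ f) ⊕ (((b ↔ (f ↔ b)) ∨ (f ⊕ (b → ¬¬(b → ((f ↔ b) → f))))) → f) = T ⊕ T = F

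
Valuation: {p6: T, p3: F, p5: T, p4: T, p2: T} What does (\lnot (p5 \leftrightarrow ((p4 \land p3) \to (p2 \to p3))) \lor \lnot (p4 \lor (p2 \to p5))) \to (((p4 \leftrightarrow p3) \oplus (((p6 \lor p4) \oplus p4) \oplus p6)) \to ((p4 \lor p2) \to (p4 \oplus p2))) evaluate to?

p4 \land p3 = T \land F = F
p2 \to p3 = T \to F = F
(p4 \land p3) \to (p2 \to p3) = F \to F = T
p5 \leftrightarrow ((p4 \land p3) \to (p2 \to p3)) = T \leftrightarrow T = T
\lnot (p5 \leftrightarrow ((p4 \land p3) \to (p2 \to p3))) = \lnot T = F
p2 \to p5 = T \to T = T
p4 \lor (p2 \to p5) = T \lor T = T
\lnot (p4 \lor (p2 \to p5)) = \lnot T = F
\lnot (p5 \leftrightarrow ((p4 \land p3) \to (p2 \to p3))) \lor \lnot (p4 \lor (p2 \to p5)) = F \lor F = F
p4 \leftrightarrow p3 = T \leftrightarrow F = F
p6 \lor p4 = T \lor T = T
(p6 \lor p4) \oplus p4 = T \oplus T = F
((p6 \lor p4) \oplus p4) \oplus p6 = F \oplus T = T
(p4 \leftrightarrow p3) \oplus (((p6 \lor p4) \oplus p4) \oplus p6) = F \oplus T = T
p4 \lor p2 = T \lor T = T
p4 \oplus p2 = T \oplus T = F
(p4 \lor p2) \to (p4 \oplus p2) = T \to F = F
((p4 \leftrightarrow p3) \oplus (((p6 \lor p4) \oplus p4) \oplus p6)) \to ((p4 \lor p2) \to (p4 \oplus p2)) = T \to F = F
(\lnot (p5 \leftrightarrow ((p4 \land p3) \to (p2 \to p3))) \lor \lnot (p4 \lor (p2 \to p5))) \to (((p4 \leftrightarrow p3) \oplus (((p6 \lor p4) \oplus p4) \oplus p6)) \to ((p4 \lor p2) \to (p4 \oplus p2))) = F \to F = T

T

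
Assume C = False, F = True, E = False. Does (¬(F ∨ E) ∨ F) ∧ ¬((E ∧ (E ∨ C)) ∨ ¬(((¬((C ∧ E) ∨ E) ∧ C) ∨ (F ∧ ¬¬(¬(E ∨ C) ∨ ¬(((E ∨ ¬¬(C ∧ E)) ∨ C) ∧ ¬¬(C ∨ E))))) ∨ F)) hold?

F ∨ E = True ∨ False = True
¬(F ∨ E) = ¬True = False
¬(F ∨ E) ∨ F = False ∨ True = True
E ∨ C = False ∨ False = False
E ∧ (E ∨ C) = False ∧ False = False
C ∧ E = False ∧ False = False
(C ∧ E) ∨ E = False ∨ False = False
¬((C ∧ E) ∨ E) = ¬False = True
¬((C ∧ E) ∨ E) ∧ C = True ∧ False = False
E ∨ C = False ∨ False = False
¬(E ∨ C) = ¬False = True
C ∧ E = False ∧ False = False
¬(C ∧ E) = ¬False = True
¬¬(C ∧ E) = ¬True = False
E ∨ ¬¬(C ∧ E) = False ∨ False = False
(E ∨ ¬¬(C ∧ E)) ∨ C = False ∨ False = False
C ∨ E = False ∨ False = False
¬(C ∨ E) = ¬False = True
¬¬(C ∨ E) = ¬True = False
((E ∨ ¬¬(C ∧ E)) ∨ C) ∧ ¬¬(C ∨ E) = False ∧ False = False
¬(((E ∨ ¬¬(C ∧ E)) ∨ C) ∧ ¬¬(C ∨ E)) = ¬False = True
¬(E ∨ C) ∨ ¬(((E ∨ ¬¬(C ∧ E)) ∨ C) ∧ ¬¬(C ∨ E)) = True ∨ True = True
¬(¬(E ∨ C) ∨ ¬(((E ∨ ¬¬(C ∧ E)) ∨ C) ∧ ¬¬(C ∨ E))) = ¬True = False
¬¬(¬(E ∨ C) ∨ ¬(((E ∨ ¬¬(C ∧ E)) ∨ C) ∧ ¬¬(C ∨ E))) = ¬False = True
F ∧ ¬¬(¬(E ∨ C) ∨ ¬(((E ∨ ¬¬(C ∧ E)) ∨ C) ∧ ¬¬(C ∨ E))) = True ∧ True = True
(¬((C ∧ E) ∨ E) ∧ C) ∨ (F ∧ ¬¬(¬(E ∨ C) ∨ ¬(((E ∨ ¬¬(C ∧ E)) ∨ C) ∧ ¬¬(C ∨ E)))) = False ∨ True = True
((¬((C ∧ E) ∨ E) ∧ C) ∨ (F ∧ ¬¬(¬(E ∨ C) ∨ ¬(((E ∨ ¬¬(C ∧ E)) ∨ C) ∧ ¬¬(C ∨ E))))) ∨ F = True ∨ True = True
¬(((¬((C ∧ E) ∨ E) ∧ C) ∨ (F ∧ ¬¬(¬(E ∨ C) ∨ ¬(((E ∨ ¬¬(C ∧ E)) ∨ C) ∧ ¬¬(C ∨ E))))) ∨ F) = ¬True = False
(E ∧ (E ∨ C)) ∨ ¬(((¬((C ∧ E) ∨ E) ∧ C) ∨ (F ∧ ¬¬(¬(E ∨ C) ∨ ¬(((E ∨ ¬¬(C ∧ E)) ∨ C) ∧ ¬¬(C ∨ E))))) ∨ F) = False ∨ False = False
¬((E ∧ (E ∨ C)) ∨ ¬(((¬((C ∧ E) ∨ E) ∧ C) ∨ (F ∧ ¬¬(¬(E ∨ C) ∨ ¬(((E ∨ ¬¬(C ∧ E)) ∨ C) ∧ ¬¬(C ∨ E))))) ∨ F)) = ¬False = True
(¬(F ∨ E) ∨ F) ∧ ¬((E ∧ (E ∨ C)) ∨ ¬(((¬((C ∧ E) ∨ E) ∧ C) ∨ (F ∧ ¬¬(¬(E ∨ C) ∨ ¬(((E ∨ ¬¬(C ∧ E)) ∨ C) ∧ ¬¬(C ∨ E))))) ∨ F)) = True ∧ True = True

True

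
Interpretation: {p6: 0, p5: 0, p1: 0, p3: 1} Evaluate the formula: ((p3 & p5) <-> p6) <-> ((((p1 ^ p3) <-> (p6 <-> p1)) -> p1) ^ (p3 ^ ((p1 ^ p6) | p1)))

p3 & p5 = 1 & 0 = 0
(p3 & p5) <-> p6 = 0 <-> 0 = 1
p1 ^ p3 = 0 ^ 1 = 1
p6 <-> p1 = 0 <-> 0 = 1
(p1 ^ p3) <-> (p6 <-> p1) = 1 <-> 1 = 1
((p1 ^ p3) <-> (p6 <-> p1)) -> p1 = 1 -> 0 = 0
p1 ^ p6 = 0 ^ 0 = 0
(p1 ^ p6) | p1 = 0 | 0 = 0
p3 ^ ((p1 ^ p6) | p1) = 1 ^ 0 = 1
(((p1 ^ p3) <-> (p6 <-> p1)) -> p1) ^ (p3 ^ ((p1 ^ p6) | p1)) = 0 ^ 1 = 1
((p3 & p5) <-> p6) <-> ((((p1 ^ p3) <-> (p6 <-> p1)) -> p1) ^ (p3 ^ ((p1 ^ p6) | p1))) = 1 <-> 1 = 1

1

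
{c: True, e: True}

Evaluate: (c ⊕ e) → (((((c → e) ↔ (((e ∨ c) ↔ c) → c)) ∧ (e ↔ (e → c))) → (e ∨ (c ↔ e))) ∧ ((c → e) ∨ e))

True

Substituting c=True, e=True:
c ⊕ e = True ⊕ True = False
c → e = True → True = True
e ∨ c = True ∨ True = True
(e ∨ c) ↔ c = True ↔ True = True
((e ∨ c) ↔ c) → c = True → True = True
(c → e) ↔ (((e ∨ c) ↔ c) → c) = True ↔ True = True
e → c = True → True = True
e ↔ (e → c) = True ↔ True = True
((c → e) ↔ (((e ∨ c) ↔ c) → c)) ∧ (e ↔ (e → c)) = True ∧ True = True
c ↔ e = True ↔ True = True
e ∨ (c ↔ e) = True ∨ True = True
(((c → e) ↔ (((e ∨ c) ↔ c) → c)) ∧ (e ↔ (e → c))) → (e ∨ (c ↔ e)) = True → True = True
c → e = True → True = True
(c → e) ∨ e = True ∨ True = True
((((c → e) ↔ (((e ∨ c) ↔ c) → c)) ∧ (e ↔ (e → c))) → (e ∨ (c ↔ e))) ∧ ((c → e) ∨ e) = True ∧ True = True
(c ⊕ e) → (((((c → e) ↔ (((e ∨ c) ↔ c) → c)) ∧ (e ↔ (e → c))) → (e ∨ (c ↔ e))) ∧ ((c → e) ∨ e)) = False → True = True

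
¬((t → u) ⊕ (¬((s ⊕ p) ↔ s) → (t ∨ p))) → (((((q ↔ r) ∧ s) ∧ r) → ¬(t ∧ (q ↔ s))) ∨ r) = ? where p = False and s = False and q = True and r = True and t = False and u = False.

True

Substituting p=False, s=False, q=True, r=True, t=False, u=False:
t → u = False → False = True
s ⊕ p = False ⊕ False = False
(s ⊕ p) ↔ s = False ↔ False = True
¬((s ⊕ p) ↔ s) = ¬True = False
t ∨ p = False ∨ False = False
¬((s ⊕ p) ↔ s) → (t ∨ p) = False → False = True
(t → u) ⊕ (¬((s ⊕ p) ↔ s) → (t ∨ p)) = True ⊕ True = False
¬((t → u) ⊕ (¬((s ⊕ p) ↔ s) → (t ∨ p))) = ¬False = True
q ↔ r = True ↔ True = True
(q ↔ r) ∧ s = True ∧ False = False
((q ↔ r) ∧ s) ∧ r = False ∧ True = False
q ↔ s = True ↔ False = False
t ∧ (q ↔ s) = False ∧ False = False
¬(t ∧ (q ↔ s)) = ¬False = True
(((q ↔ r) ∧ s) ∧ r) → ¬(t ∧ (q ↔ s)) = False → True = True
((((q ↔ r) ∧ s) ∧ r) → ¬(t ∧ (q ↔ s))) ∨ r = True ∨ True = True
¬((t → u) ⊕ (¬((s ⊕ p) ↔ s) → (t ∨ p))) → (((((q ↔ r) ∧ s) ∧ r) → ¬(t ∧ (q ↔ s))) ∨ r) = True → True = True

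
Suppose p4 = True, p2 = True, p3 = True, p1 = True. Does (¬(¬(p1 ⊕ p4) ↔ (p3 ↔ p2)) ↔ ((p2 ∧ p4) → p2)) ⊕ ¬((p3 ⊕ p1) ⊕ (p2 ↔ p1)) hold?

False

p1 ⊕ p4 = True ⊕ True = False
¬(p1 ⊕ p4) = ¬False = True
p3 ↔ p2 = True ↔ True = True
¬(p1 ⊕ p4) ↔ (p3 ↔ p2) = True ↔ True = True
¬(¬(p1 ⊕ p4) ↔ (p3 ↔ p2)) = ¬True = False
p2 ∧ p4 = True ∧ True = True
(p2 ∧ p4) → p2 = True → True = True
¬(¬(p1 ⊕ p4) ↔ (p3 ↔ p2)) ↔ ((p2 ∧ p4) → p2) = False ↔ True = False
p3 ⊕ p1 = True ⊕ True = False
p2 ↔ p1 = True ↔ True = True
(p3 ⊕ p1) ⊕ (p2 ↔ p1) = False ⊕ True = True
¬((p3 ⊕ p1) ⊕ (p2 ↔ p1)) = ¬True = False
(¬(¬(p1 ⊕ p4) ↔ (p3 ↔ p2)) ↔ ((p2 ∧ p4) → p2)) ⊕ ¬((p3 ⊕ p1) ⊕ (p2 ↔ p1)) = False ⊕ False = False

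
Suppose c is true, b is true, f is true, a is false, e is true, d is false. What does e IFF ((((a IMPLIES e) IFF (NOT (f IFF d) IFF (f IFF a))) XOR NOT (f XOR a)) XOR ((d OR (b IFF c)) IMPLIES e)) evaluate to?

a IMPLIES e = F IMPLIES T = T
f IFF d = T IFF F = F
NOT (f IFF d) = NOT F = T
f IFF a = T IFF F = F
NOT (f IFF d) IFF (f IFF a) = T IFF F = F
(a IMPLIES e) IFF (NOT (f IFF d) IFF (f IFF a)) = T IFF F = F
f XOR a = T XOR F = T
NOT (f XOR a) = NOT T = F
((a IMPLIES e) IFF (NOT (f IFF d) IFF (f IFF a))) XOR NOT (f XOR a) = F XOR F = F
b IFF c = T IFF T = T
d OR (b IFF c) = F OR T = T
(d OR (b IFF c)) IMPLIES e = T IMPLIES T = T
(((a IMPLIES e) IFF (NOT (f IFF d) IFF (f IFF a))) XOR NOT (f XOR a)) XOR ((d OR (b IFF c)) IMPLIES e) = F XOR T = T
e IFF ((((a IMPLIES e) IFF (NOT (f IFF d) IFF (f IFF a))) XOR NOT (f XOR a)) XOR ((d OR (b IFF c)) IMPLIES e)) = T IFF T = T

T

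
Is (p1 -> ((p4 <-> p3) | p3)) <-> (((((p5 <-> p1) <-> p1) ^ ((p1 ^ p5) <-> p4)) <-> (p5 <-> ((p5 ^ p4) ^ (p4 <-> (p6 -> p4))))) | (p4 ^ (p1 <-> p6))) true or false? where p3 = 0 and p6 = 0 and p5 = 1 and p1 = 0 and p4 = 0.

Substituting p3=0, p6=0, p5=1, p1=0, p4=0:
p4 <-> p3 = 0 <-> 0 = 1
(p4 <-> p3) | p3 = 1 | 0 = 1
p1 -> ((p4 <-> p3) | p3) = 0 -> 1 = 1
p5 <-> p1 = 1 <-> 0 = 0
(p5 <-> p1) <-> p1 = 0 <-> 0 = 1
p1 ^ p5 = 0 ^ 1 = 1
(p1 ^ p5) <-> p4 = 1 <-> 0 = 0
((p5 <-> p1) <-> p1) ^ ((p1 ^ p5) <-> p4) = 1 ^ 0 = 1
p5 ^ p4 = 1 ^ 0 = 1
p6 -> p4 = 0 -> 0 = 1
p4 <-> (p6 -> p4) = 0 <-> 1 = 0
(p5 ^ p4) ^ (p4 <-> (p6 -> p4)) = 1 ^ 0 = 1
p5 <-> ((p5 ^ p4) ^ (p4 <-> (p6 -> p4))) = 1 <-> 1 = 1
(((p5 <-> p1) <-> p1) ^ ((p1 ^ p5) <-> p4)) <-> (p5 <-> ((p5 ^ p4) ^ (p4 <-> (p6 -> p4)))) = 1 <-> 1 = 1
p1 <-> p6 = 0 <-> 0 = 1
p4 ^ (p1 <-> p6) = 0 ^ 1 = 1
((((p5 <-> p1) <-> p1) ^ ((p1 ^ p5) <-> p4)) <-> (p5 <-> ((p5 ^ p4) ^ (p4 <-> (p6 -> p4))))) | (p4 ^ (p1 <-> p6)) = 1 | 1 = 1
(p1 -> ((p4 <-> p3) | p3)) <-> (((((p5 <-> p1) <-> p1) ^ ((p1 ^ p5) <-> p4)) <-> (p5 <-> ((p5 ^ p4) ^ (p4 <-> (p6 -> p4))))) | (p4 ^ (p1 <-> p6))) = 1 <-> 1 = 1

1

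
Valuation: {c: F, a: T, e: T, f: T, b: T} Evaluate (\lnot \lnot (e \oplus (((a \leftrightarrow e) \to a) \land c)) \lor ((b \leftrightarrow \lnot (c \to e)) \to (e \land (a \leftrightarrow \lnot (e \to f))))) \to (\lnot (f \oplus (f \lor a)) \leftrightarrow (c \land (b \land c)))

F

Substituting c=F, a=T, e=T, f=T, b=T:
a \leftrightarrow e = T \leftrightarrow T = T
(a \leftrightarrow e) \to a = T \to T = T
((a \leftrightarrow e) \to a) \land c = T \land F = F
e \oplus (((a \leftrightarrow e) \to a) \land c) = T \oplus F = T
\lnot (e \oplus (((a \leftrightarrow e) \to a) \land c)) = \lnot T = F
\lnot \lnot (e \oplus (((a \leftrightarrow e) \to a) \land c)) = \lnot F = T
c \to e = F \to T = T
\lnot (c \to e) = \lnot T = F
b \leftrightarrow \lnot (c \to e) = T \leftrightarrow F = F
e \to f = T \to T = T
\lnot (e \to f) = \lnot T = F
a \leftrightarrow \lnot (e \to f) = T \leftrightarrow F = F
e \land (a \leftrightarrow \lnot (e \to f)) = T \land F = F
(b \leftrightarrow \lnot (c \to e)) \to (e \land (a \leftrightarrow \lnot (e \to f))) = F \to F = T
\lnot \lnot (e \oplus (((a \leftrightarrow e) \to a) \land c)) \lor ((b \leftrightarrow \lnot (c \to e)) \to (e \land (a \leftrightarrow \lnot (e \to f)))) = T \lor T = T
f \lor a = T \lor T = T
f \oplus (f \lor a) = T \oplus T = F
\lnot (f \oplus (f \lor a)) = \lnot F = T
b \land c = T \land F = F
c \land (b \land c) = F \land F = F
\lnot (f \oplus (f \lor a)) \leftrightarrow (c \land (b \land c)) = T \leftrightarrow F = F
(\lnot \lnot (e \oplus (((a \leftrightarrow e) \to a) \land c)) \lor ((b \leftrightarrow \lnot (c \to e)) \to (e \land (a \leftrightarrow \lnot (e \to f))))) \to (\lnot (f \oplus (f \lor a)) \leftrightarrow (c \land (b \land c))) = T \to F = F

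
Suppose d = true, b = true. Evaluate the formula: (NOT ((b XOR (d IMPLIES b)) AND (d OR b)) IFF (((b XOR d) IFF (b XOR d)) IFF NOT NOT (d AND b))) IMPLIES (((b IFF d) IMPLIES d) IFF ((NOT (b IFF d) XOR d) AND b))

true

d IMPLIES b = true IMPLIES true = true
b XOR (d IMPLIES b) = true XOR true = false
d OR b = true OR true = true
(b XOR (d IMPLIES b)) AND (d OR b) = false AND true = false
NOT ((b XOR (d IMPLIES b)) AND (d OR b)) = NOT false = true
b XOR d = true XOR true = false
b XOR d = true XOR true = false
(b XOR d) IFF (b XOR d) = false IFF false = true
d AND b = true AND true = true
NOT (d AND b) = NOT true = false
NOT NOT (d AND b) = NOT false = true
((b XOR d) IFF (b XOR d)) IFF NOT NOT (d AND b) = true IFF true = true
NOT ((b XOR (d IMPLIES b)) AND (d OR b)) IFF (((b XOR d) IFF (b XOR d)) IFF NOT NOT (d AND b)) = true IFF true = true
b IFF d = true IFF true = true
(b IFF d) IMPLIES d = true IMPLIES true = true
b IFF d = true IFF true = true
NOT (b IFF d) = NOT true = false
NOT (b IFF d) XOR d = false XOR true = true
(NOT (b IFF d) XOR d) AND b = true AND true = true
((b IFF d) IMPLIES d) IFF ((NOT (b IFF d) XOR d) AND b) = true IFF true = true
(NOT ((b XOR (d IMPLIES b)) AND (d OR b)) IFF (((b XOR d) IFF (b XOR d)) IFF NOT NOT (d AND b))) IMPLIES (((b IFF d) IMPLIES d) IFF ((NOT (b IFF d) XOR d) AND b)) = true IMPLIES true = true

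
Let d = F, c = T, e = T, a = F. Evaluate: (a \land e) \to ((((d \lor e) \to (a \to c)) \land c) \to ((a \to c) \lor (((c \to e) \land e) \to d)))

a \land e = F \land T = F
d \lor e = F \lor T = T
a \to c = F \to T = T
(d \lor e) \to (a \to c) = T \to T = T
((d \lor e) \to (a \to c)) \land c = T \land T = T
a \to c = F \to T = T
c \to e = T \to T = T
(c \to e) \land e = T \land T = T
((c \to e) \land e) \to d = T \to F = F
(a \to c) \lor (((c \to e) \land e) \to d) = T \lor F = T
(((d \lor e) \to (a \to c)) \land c) \to ((a \to c) \lor (((c \to e) \land e) \to d)) = T \to T = T
(a \land e) \to ((((d \lor e) \to (a \to c)) \land c) \to ((a \to c) \lor (((c \to e) \land e) \to d))) = F \to T = T

T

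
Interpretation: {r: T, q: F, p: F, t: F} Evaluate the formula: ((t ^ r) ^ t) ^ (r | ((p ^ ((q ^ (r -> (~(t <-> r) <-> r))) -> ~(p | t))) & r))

t ^ r = F ^ T = T
(t ^ r) ^ t = T ^ F = T
t <-> r = F <-> T = F
~(t <-> r) = ~F = T
~(t <-> r) <-> r = T <-> T = T
r -> (~(t <-> r) <-> r) = T -> T = T
q ^ (r -> (~(t <-> r) <-> r)) = F ^ T = T
p | t = F | F = F
~(p | t) = ~F = T
(q ^ (r -> (~(t <-> r) <-> r))) -> ~(p | t) = T -> T = T
p ^ ((q ^ (r -> (~(t <-> r) <-> r))) -> ~(p | t)) = F ^ T = T
(p ^ ((q ^ (r -> (~(t <-> r) <-> r))) -> ~(p | t))) & r = T & T = T
r | ((p ^ ((q ^ (r -> (~(t <-> r) <-> r))) -> ~(p | t))) & r) = T | T = T
((t ^ r) ^ t) ^ (r | ((p ^ ((q ^ (r -> (~(t <-> r) <-> r))) -> ~(p | t))) & r)) = T ^ T = F

F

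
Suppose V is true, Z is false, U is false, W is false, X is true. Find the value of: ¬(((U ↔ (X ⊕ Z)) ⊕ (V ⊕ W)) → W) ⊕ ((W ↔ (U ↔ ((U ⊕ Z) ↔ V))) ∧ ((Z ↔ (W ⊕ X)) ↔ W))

X ⊕ Z = T ⊕ F = T
U ↔ (X ⊕ Z) = F ↔ T = F
V ⊕ W = T ⊕ F = T
(U ↔ (X ⊕ Z)) ⊕ (V ⊕ W) = F ⊕ T = T
((U ↔ (X ⊕ Z)) ⊕ (V ⊕ W)) → W = T → F = F
¬(((U ↔ (X ⊕ Z)) ⊕ (V ⊕ W)) → W) = ¬F = T
U ⊕ Z = F ⊕ F = F
(U ⊕ Z) ↔ V = F ↔ T = F
U ↔ ((U ⊕ Z) ↔ V) = F ↔ F = T
W ↔ (U ↔ ((U ⊕ Z) ↔ V)) = F ↔ T = F
W ⊕ X = F ⊕ T = T
Z ↔ (W ⊕ X) = F ↔ T = F
(Z ↔ (W ⊕ X)) ↔ W = F ↔ F = T
(W ↔ (U ↔ ((U ⊕ Z) ↔ V))) ∧ ((Z ↔ (W ⊕ X)) ↔ W) = F ∧ T = F
¬(((U ↔ (X ⊕ Z)) ⊕ (V ⊕ W)) → W) ⊕ ((W ↔ (U ↔ ((U ⊕ Z) ↔ V))) ∧ ((Z ↔ (W ⊕ X)) ↔ W)) = T ⊕ F = T

T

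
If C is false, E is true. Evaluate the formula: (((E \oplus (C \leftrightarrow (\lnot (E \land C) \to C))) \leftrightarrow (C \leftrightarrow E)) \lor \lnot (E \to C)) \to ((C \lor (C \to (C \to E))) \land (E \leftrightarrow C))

E \land C = T \land F = F
\lnot (E \land C) = \lnot F = T
\lnot (E \land C) \to C = T \to F = F
C \leftrightarrow (\lnot (E \land C) \to C) = F \leftrightarrow F = T
E \oplus (C \leftrightarrow (\lnot (E \land C) \to C)) = T \oplus T = F
C \leftrightarrow E = F \leftrightarrow T = F
(E \oplus (C \leftrightarrow (\lnot (E \land C) \to C))) \leftrightarrow (C \leftrightarrow E) = F \leftrightarrow F = T
E \to C = T \to F = F
\lnot (E \to C) = \lnot F = T
((E \oplus (C \leftrightarrow (\lnot (E \land C) \to C))) \leftrightarrow (C \leftrightarrow E)) \lor \lnot (E \to C) = T \lor T = T
C \to E = F \to T = T
C \to (C \to E) = F \to T = T
C \lor (C \to (C \to E)) = F \lor T = T
E \leftrightarrow C = T \leftrightarrow F = F
(C \lor (C \to (C \to E))) \land (E \leftrightarrow C) = T \land F = F
(((E \oplus (C \leftrightarrow (\lnot (E \land C) \to C))) \leftrightarrow (C \leftrightarrow E)) \lor \lnot (E \to C)) \to ((C \lor (C \to (C \to E))) \land (E \leftrightarrow C)) = T \to F = F

F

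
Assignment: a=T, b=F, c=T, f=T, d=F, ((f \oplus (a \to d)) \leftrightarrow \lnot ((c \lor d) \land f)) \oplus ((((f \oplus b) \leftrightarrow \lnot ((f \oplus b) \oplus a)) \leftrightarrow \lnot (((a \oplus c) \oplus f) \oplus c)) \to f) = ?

T

Substituting a=T, b=F, c=T, f=T, d=F:
a \to d = T \to F = F
f \oplus (a \to d) = T \oplus F = T
c \lor d = T \lor F = T
(c \lor d) \land f = T \land T = T
\lnot ((c \lor d) \land f) = \lnot T = F
(f \oplus (a \to d)) \leftrightarrow \lnot ((c \lor d) \land f) = T \leftrightarrow F = F
f \oplus b = T \oplus F = T
f \oplus b = T \oplus F = T
(f \oplus b) \oplus a = T \oplus T = F
\lnot ((f \oplus b) \oplus a) = \lnot F = T
(f \oplus b) \leftrightarrow \lnot ((f \oplus b) \oplus a) = T \leftrightarrow T = T
a \oplus c = T \oplus T = F
(a \oplus c) \oplus f = F \oplus T = T
((a \oplus c) \oplus f) \oplus c = T \oplus T = F
\lnot (((a \oplus c) \oplus f) \oplus c) = \lnot F = T
((f \oplus b) \leftrightarrow \lnot ((f \oplus b) \oplus a)) \leftrightarrow \lnot (((a \oplus c) \oplus f) \oplus c) = T \leftrightarrow T = T
(((f \oplus b) \leftrightarrow \lnot ((f \oplus b) \oplus a)) \leftrightarrow \lnot (((a \oplus c) \oplus f) \oplus c)) \to f = T \to T = T
((f \oplus (a \to d)) \leftrightarrow \lnot ((c \lor d) \land f)) \oplus ((((f \oplus b) \leftrightarrow \lnot ((f \oplus b) \oplus a)) \leftrightarrow \lnot (((a \oplus c) \oplus f) \oplus c)) \to f) = F \oplus T = T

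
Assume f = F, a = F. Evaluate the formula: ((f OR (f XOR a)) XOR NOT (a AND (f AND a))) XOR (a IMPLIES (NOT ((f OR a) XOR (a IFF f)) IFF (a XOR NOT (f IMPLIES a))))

F

f XOR a = F XOR F = F
f OR (f XOR a) = F OR F = F
f AND a = F AND F = F
a AND (f AND a) = F AND F = F
NOT (a AND (f AND a)) = NOT F = T
(f OR (f XOR a)) XOR NOT (a AND (f AND a)) = F XOR T = T
f OR a = F OR F = F
a IFF f = F IFF F = T
(f OR a) XOR (a IFF f) = F XOR T = T
NOT ((f OR a) XOR (a IFF f)) = NOT T = F
f IMPLIES a = F IMPLIES F = T
NOT (f IMPLIES a) = NOT T = F
a XOR NOT (f IMPLIES a) = F XOR F = F
NOT ((f OR a) XOR (a IFF f)) IFF (a XOR NOT (f IMPLIES a)) = F IFF F = T
a IMPLIES (NOT ((f OR a) XOR (a IFF f)) IFF (a XOR NOT (f IMPLIES a))) = F IMPLIES T = T
((f OR (f XOR a)) XOR NOT (a AND (f AND a))) XOR (a IMPLIES (NOT ((f OR a) XOR (a IFF f)) IFF (a XOR NOT (f IMPLIES a)))) = T XOR T = F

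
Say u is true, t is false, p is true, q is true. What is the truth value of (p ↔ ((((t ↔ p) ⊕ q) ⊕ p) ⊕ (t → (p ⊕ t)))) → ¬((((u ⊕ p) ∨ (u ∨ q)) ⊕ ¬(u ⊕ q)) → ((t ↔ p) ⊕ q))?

t ↔ p = False ↔ True = False
(t ↔ p) ⊕ q = False ⊕ True = True
((t ↔ p) ⊕ q) ⊕ p = True ⊕ True = False
p ⊕ t = True ⊕ False = True
t → (p ⊕ t) = False → True = True
(((t ↔ p) ⊕ q) ⊕ p) ⊕ (t → (p ⊕ t)) = False ⊕ True = True
p ↔ ((((t ↔ p) ⊕ q) ⊕ p) ⊕ (t → (p ⊕ t))) = True ↔ True = True
u ⊕ p = True ⊕ True = False
u ∨ q = True ∨ True = True
(u ⊕ p) ∨ (u ∨ q) = False ∨ True = True
u ⊕ q = True ⊕ True = False
¬(u ⊕ q) = ¬False = True
((u ⊕ p) ∨ (u ∨ q)) ⊕ ¬(u ⊕ q) = True ⊕ True = False
t ↔ p = False ↔ True = False
(t ↔ p) ⊕ q = False ⊕ True = True
(((u ⊕ p) ∨ (u ∨ q)) ⊕ ¬(u ⊕ q)) → ((t ↔ p) ⊕ q) = False → True = True
¬((((u ⊕ p) ∨ (u ∨ q)) ⊕ ¬(u ⊕ q)) → ((t ↔ p) ⊕ q)) = ¬True = False
(p ↔ ((((t ↔ p) ⊕ q) ⊕ p) ⊕ (t → (p ⊕ t)))) → ¬((((u ⊕ p) ∨ (u ∨ q)) ⊕ ¬(u ⊕ q)) → ((t ↔ p) ⊕ q)) = True → False = False

False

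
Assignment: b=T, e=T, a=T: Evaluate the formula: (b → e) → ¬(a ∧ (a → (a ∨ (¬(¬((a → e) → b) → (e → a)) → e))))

b → e = T → T = T
a → e = T → T = T
(a → e) → b = T → T = T
¬((a → e) → b) = ¬T = F
e → a = T → T = T
¬((a → e) → b) → (e → a) = F → T = T
¬(¬((a → e) → b) → (e → a)) = ¬T = F
¬(¬((a → e) → b) → (e → a)) → e = F → T = T
a ∨ (¬(¬((a → e) → b) → (e → a)) → e) = T ∨ T = T
a → (a ∨ (¬(¬((a → e) → b) → (e → a)) → e)) = T → T = T
a ∧ (a → (a ∨ (¬(¬((a → e) → b) → (e → a)) → e))) = T ∧ T = T
¬(a ∧ (a → (a ∨ (¬(¬((a → e) → b) → (e → a)) → e)))) = ¬T = F
(b → e) → ¬(a ∧ (a → (a ∨ (¬(¬((a → e) → b) → (e → a)) → e)))) = T → F = F

F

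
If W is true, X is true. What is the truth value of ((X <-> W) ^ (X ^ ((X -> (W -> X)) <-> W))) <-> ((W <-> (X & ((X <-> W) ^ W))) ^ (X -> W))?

Substituting W=1, X=1:
X <-> W = 1 <-> 1 = 1
W -> X = 1 -> 1 = 1
X -> (W -> X) = 1 -> 1 = 1
(X -> (W -> X)) <-> W = 1 <-> 1 = 1
X ^ ((X -> (W -> X)) <-> W) = 1 ^ 1 = 0
(X <-> W) ^ (X ^ ((X -> (W -> X)) <-> W)) = 1 ^ 0 = 1
X <-> W = 1 <-> 1 = 1
(X <-> W) ^ W = 1 ^ 1 = 0
X & ((X <-> W) ^ W) = 1 & 0 = 0
W <-> (X & ((X <-> W) ^ W)) = 1 <-> 0 = 0
X -> W = 1 -> 1 = 1
(W <-> (X & ((X <-> W) ^ W))) ^ (X -> W) = 0 ^ 1 = 1
((X <-> W) ^ (X ^ ((X -> (W -> X)) <-> W))) <-> ((W <-> (X & ((X <-> W) ^ W))) ^ (X -> W)) = 1 <-> 1 = 1

1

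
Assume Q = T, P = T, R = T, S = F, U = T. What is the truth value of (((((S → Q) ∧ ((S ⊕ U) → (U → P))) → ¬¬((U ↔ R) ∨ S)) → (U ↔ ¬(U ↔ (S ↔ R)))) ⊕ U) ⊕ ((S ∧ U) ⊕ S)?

F

Substituting Q=T, P=T, R=T, S=F, U=T:
S → Q = F → T = T
S ⊕ U = F ⊕ T = T
U → P = T → T = T
(S ⊕ U) → (U → P) = T → T = T
(S → Q) ∧ ((S ⊕ U) → (U → P)) = T ∧ T = T
U ↔ R = T ↔ T = T
(U ↔ R) ∨ S = T ∨ F = T
¬((U ↔ R) ∨ S) = ¬T = F
¬¬((U ↔ R) ∨ S) = ¬F = T
((S → Q) ∧ ((S ⊕ U) → (U → P))) → ¬¬((U ↔ R) ∨ S) = T → T = T
S ↔ R = F ↔ T = F
U ↔ (S ↔ R) = T ↔ F = F
¬(U ↔ (S ↔ R)) = ¬F = T
U ↔ ¬(U ↔ (S ↔ R)) = T ↔ T = T
(((S → Q) ∧ ((S ⊕ U) → (U → P))) → ¬¬((U ↔ R) ∨ S)) → (U ↔ ¬(U ↔ (S ↔ R))) = T → T = T
((((S → Q) ∧ ((S ⊕ U) → (U → P))) → ¬¬((U ↔ R) ∨ S)) → (U ↔ ¬(U ↔ (S ↔ R)))) ⊕ U = T ⊕ T = F
S ∧ U = F ∧ T = F
(S ∧ U) ⊕ S = F ⊕ F = F
(((((S → Q) ∧ ((S ⊕ U) → (U → P))) → ¬¬((U ↔ R) ∨ S)) → (U ↔ ¬(U ↔ (S ↔ R)))) ⊕ U) ⊕ ((S ∧ U) ⊕ S) = F ⊕ F = F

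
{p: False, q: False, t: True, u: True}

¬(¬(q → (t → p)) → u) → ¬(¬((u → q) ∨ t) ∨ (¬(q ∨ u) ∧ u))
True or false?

True

t → p = True → False = False
q → (t → p) = False → False = True
¬(q → (t → p)) = ¬True = False
¬(q → (t → p)) → u = False → True = True
¬(¬(q → (t → p)) → u) = ¬True = False
u → q = True → False = False
(u → q) ∨ t = False ∨ True = True
¬((u → q) ∨ t) = ¬True = False
q ∨ u = False ∨ True = True
¬(q ∨ u) = ¬True = False
¬(q ∨ u) ∧ u = False ∧ True = False
¬((u → q) ∨ t) ∨ (¬(q ∨ u) ∧ u) = False ∨ False = False
¬(¬((u → q) ∨ t) ∨ (¬(q ∨ u) ∧ u)) = ¬False = True
¬(¬(q → (t → p)) → u) → ¬(¬((u → q) ∨ t) ∨ (¬(q ∨ u) ∧ u)) = False → True = True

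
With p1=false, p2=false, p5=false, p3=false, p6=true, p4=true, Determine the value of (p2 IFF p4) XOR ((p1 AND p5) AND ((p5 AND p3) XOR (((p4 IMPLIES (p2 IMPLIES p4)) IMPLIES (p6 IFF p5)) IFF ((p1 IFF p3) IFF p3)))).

p2 IFF p4 = false IFF true = false
p1 AND p5 = false AND false = false
p5 AND p3 = false AND false = false
p2 IMPLIES p4 = false IMPLIES true = true
p4 IMPLIES (p2 IMPLIES p4) = true IMPLIES true = true
p6 IFF p5 = true IFF false = false
(p4 IMPLIES (p2 IMPLIES p4)) IMPLIES (p6 IFF p5) = true IMPLIES false = false
p1 IFF p3 = false IFF false = true
(p1 IFF p3) IFF p3 = true IFF false = false
((p4 IMPLIES (p2 IMPLIES p4)) IMPLIES (p6 IFF p5)) IFF ((p1 IFF p3) IFF p3) = false IFF false = true
(p5 AND p3) XOR (((p4 IMPLIES (p2 IMPLIES p4)) IMPLIES (p6 IFF p5)) IFF ((p1 IFF p3) IFF p3)) = false XOR true = true
(p1 AND p5) AND ((p5 AND p3) XOR (((p4 IMPLIES (p2 IMPLIES p4)) IMPLIES (p6 IFF p5)) IFF ((p1 IFF p3) IFF p3))) = false AND true = false
(p2 IFF p4) XOR ((p1 AND p5) AND ((p5 AND p3) XOR (((p4 IMPLIES (p2 IMPLIES p4)) IMPLIES (p6 IFF p5)) IFF ((p1 IFF p3) IFF p3)))) = false XOR false = false

false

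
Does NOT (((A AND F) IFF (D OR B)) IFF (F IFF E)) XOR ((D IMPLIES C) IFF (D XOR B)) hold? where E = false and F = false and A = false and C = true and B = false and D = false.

A AND F = false AND false = false
D OR B = false OR false = false
(A AND F) IFF (D OR B) = false IFF false = true
F IFF E = false IFF false = true
((A AND F) IFF (D OR B)) IFF (F IFF E) = true IFF true = true
NOT (((A AND F) IFF (D OR B)) IFF (F IFF E)) = NOT true = false
D IMPLIES C = false IMPLIES true = true
D XOR B = false XOR false = false
(D IMPLIES C) IFF (D XOR B) = true IFF false = false
NOT (((A AND F) IFF (D OR B)) IFF (F IFF E)) XOR ((D IMPLIES C) IFF (D XOR B)) = false XOR false = false

false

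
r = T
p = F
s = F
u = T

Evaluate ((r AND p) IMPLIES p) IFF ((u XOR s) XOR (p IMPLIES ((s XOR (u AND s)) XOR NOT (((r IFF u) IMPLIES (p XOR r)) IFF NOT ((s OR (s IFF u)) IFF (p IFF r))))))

Substituting r=T, p=F, s=F, u=T:
r AND p = T AND F = F
(r AND p) IMPLIES p = F IMPLIES F = T
u XOR s = T XOR F = T
u AND s = T AND F = F
s XOR (u AND s) = F XOR F = F
r IFF u = T IFF T = T
p XOR r = F XOR T = T
(r IFF u) IMPLIES (p XOR r) = T IMPLIES T = T
s IFF u = F IFF T = F
s OR (s IFF u) = F OR F = F
p IFF r = F IFF T = F
(s OR (s IFF u)) IFF (p IFF r) = F IFF F = T
NOT ((s OR (s IFF u)) IFF (p IFF r)) = NOT T = F
((r IFF u) IMPLIES (p XOR r)) IFF NOT ((s OR (s IFF u)) IFF (p IFF r)) = T IFF F = F
NOT (((r IFF u) IMPLIES (p XOR r)) IFF NOT ((s OR (s IFF u)) IFF (p IFF r))) = NOT F = T
(s XOR (u AND s)) XOR NOT (((r IFF u) IMPLIES (p XOR r)) IFF NOT ((s OR (s IFF u)) IFF (p IFF r))) = F XOR T = T
p IMPLIES ((s XOR (u AND s)) XOR NOT (((r IFF u) IMPLIES (p XOR r)) IFF NOT ((s OR (s IFF u)) IFF (p IFF r)))) = F IMPLIES T = T
(u XOR s) XOR (p IMPLIES ((s XOR (u AND s)) XOR NOT (((r IFF u) IMPLIES (p XOR r)) IFF NOT ((s OR (s IFF u)) IFF (p IFF r))))) = T XOR T = F
((r AND p) IMPLIES p) IFF ((u XOR s) XOR (p IMPLIES ((s XOR (u AND s)) XOR NOT (((r IFF u) IMPLIES (p XOR r)) IFF NOT ((s OR (s IFF u)) IFF (p IFF r)))))) = T IFF F = F

F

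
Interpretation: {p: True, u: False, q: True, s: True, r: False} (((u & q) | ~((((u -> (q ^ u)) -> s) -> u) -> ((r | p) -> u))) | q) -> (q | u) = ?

True

u & q = False & True = False
q ^ u = True ^ False = True
u -> (q ^ u) = False -> True = True
(u -> (q ^ u)) -> s = True -> True = True
((u -> (q ^ u)) -> s) -> u = True -> False = False
r | p = False | True = True
(r | p) -> u = True -> False = False
(((u -> (q ^ u)) -> s) -> u) -> ((r | p) -> u) = False -> False = True
~((((u -> (q ^ u)) -> s) -> u) -> ((r | p) -> u)) = ~True = False
(u & q) | ~((((u -> (q ^ u)) -> s) -> u) -> ((r | p) -> u)) = False | False = False
((u & q) | ~((((u -> (q ^ u)) -> s) -> u) -> ((r | p) -> u))) | q = False | True = True
q | u = True | False = True
(((u & q) | ~((((u -> (q ^ u)) -> s) -> u) -> ((r | p) -> u))) | q) -> (q | u) = True -> True = True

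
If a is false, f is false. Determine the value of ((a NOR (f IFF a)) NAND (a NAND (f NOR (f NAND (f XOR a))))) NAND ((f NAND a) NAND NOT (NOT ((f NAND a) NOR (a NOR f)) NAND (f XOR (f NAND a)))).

Substituting a=False, f=False:
f IFF a = False IFF False = True
a NOR (f IFF a) = False NOR True = False
f XOR a = False XOR False = False
f NAND (f XOR a) = False NAND False = True
f NOR (f NAND (f XOR a)) = False NOR True = False
a NAND (f NOR (f NAND (f XOR a))) = False NAND False = True
(a NOR (f IFF a)) NAND (a NAND (f NOR (f NAND (f XOR a)))) = False NAND True = True
f NAND a = False NAND False = True
f NAND a = False NAND False = True
a NOR f = False NOR False = True
(f NAND a) NOR (a NOR f) = True NOR True = False
NOT ((f NAND a) NOR (a NOR f)) = NOT False = True
f NAND a = False NAND False = True
f XOR (f NAND a) = False XOR True = True
NOT ((f NAND a) NOR (a NOR f)) NAND (f XOR (f NAND a)) = True NAND True = False
NOT (NOT ((f NAND a) NOR (a NOR f)) NAND (f XOR (f NAND a))) = NOT False = True
(f NAND a) NAND NOT (NOT ((f NAND a) NOR (a NOR f)) NAND (f XOR (f NAND a))) = True NAND True = False
((a NOR (f IFF a)) NAND (a NAND (f NOR (f NAND (f XOR a))))) NAND ((f NAND a) NAND NOT (NOT ((f NAND a) NOR (a NOR f)) NAND (f XOR (f NAND a)))) = True NAND False = True

True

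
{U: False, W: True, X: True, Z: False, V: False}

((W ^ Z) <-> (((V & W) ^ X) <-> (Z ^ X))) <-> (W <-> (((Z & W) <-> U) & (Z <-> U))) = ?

W ^ Z = True ^ False = True
V & W = False & True = False
(V & W) ^ X = False ^ True = True
Z ^ X = False ^ True = True
((V & W) ^ X) <-> (Z ^ X) = True <-> True = True
(W ^ Z) <-> (((V & W) ^ X) <-> (Z ^ X)) = True <-> True = True
Z & W = False & True = False
(Z & W) <-> U = False <-> False = True
Z <-> U = False <-> False = True
((Z & W) <-> U) & (Z <-> U) = True & True = True
W <-> (((Z & W) <-> U) & (Z <-> U)) = True <-> True = True
((W ^ Z) <-> (((V & W) ^ X) <-> (Z ^ X))) <-> (W <-> (((Z & W) <-> U) & (Z <-> U))) = True <-> True = True

True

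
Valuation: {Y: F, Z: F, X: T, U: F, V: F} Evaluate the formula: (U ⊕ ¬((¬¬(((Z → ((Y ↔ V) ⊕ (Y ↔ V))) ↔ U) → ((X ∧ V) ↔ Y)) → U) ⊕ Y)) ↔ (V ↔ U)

Y ↔ V = F ↔ F = T
Y ↔ V = F ↔ F = T
(Y ↔ V) ⊕ (Y ↔ V) = T ⊕ T = F
Z → ((Y ↔ V) ⊕ (Y ↔ V)) = F → F = T
(Z → ((Y ↔ V) ⊕ (Y ↔ V))) ↔ U = T ↔ F = F
X ∧ V = T ∧ F = F
(X ∧ V) ↔ Y = F ↔ F = T
((Z → ((Y ↔ V) ⊕ (Y ↔ V))) ↔ U) → ((X ∧ V) ↔ Y) = F → T = T
¬(((Z → ((Y ↔ V) ⊕ (Y ↔ V))) ↔ U) → ((X ∧ V) ↔ Y)) = ¬T = F
¬¬(((Z → ((Y ↔ V) ⊕ (Y ↔ V))) ↔ U) → ((X ∧ V) ↔ Y)) = ¬F = T
¬¬(((Z → ((Y ↔ V) ⊕ (Y ↔ V))) ↔ U) → ((X ∧ V) ↔ Y)) → U = T → F = F
(¬¬(((Z → ((Y ↔ V) ⊕ (Y ↔ V))) ↔ U) → ((X ∧ V) ↔ Y)) → U) ⊕ Y = F ⊕ F = F
¬((¬¬(((Z → ((Y ↔ V) ⊕ (Y ↔ V))) ↔ U) → ((X ∧ V) ↔ Y)) → U) ⊕ Y) = ¬F = T
U ⊕ ¬((¬¬(((Z → ((Y ↔ V) ⊕ (Y ↔ V))) ↔ U) → ((X ∧ V) ↔ Y)) → U) ⊕ Y) = F ⊕ T = T
V ↔ U = F ↔ F = T
(U ⊕ ¬((¬¬(((Z → ((Y ↔ V) ⊕ (Y ↔ V))) ↔ U) → ((X ∧ V) ↔ Y)) → U) ⊕ Y)) ↔ (V ↔ U) = T ↔ T = T

T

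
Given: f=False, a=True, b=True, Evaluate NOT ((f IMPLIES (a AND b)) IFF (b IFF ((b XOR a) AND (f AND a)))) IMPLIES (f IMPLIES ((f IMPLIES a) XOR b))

True

a AND b = True AND True = True
f IMPLIES (a AND b) = False IMPLIES True = True
b XOR a = True XOR True = False
f AND a = False AND True = False
(b XOR a) AND (f AND a) = False AND False = False
b IFF ((b XOR a) AND (f AND a)) = True IFF False = False
(f IMPLIES (a AND b)) IFF (b IFF ((b XOR a) AND (f AND a))) = True IFF False = False
NOT ((f IMPLIES (a AND b)) IFF (b IFF ((b XOR a) AND (f AND a)))) = NOT False = True
f IMPLIES a = False IMPLIES True = True
(f IMPLIES a) XOR b = True XOR True = False
f IMPLIES ((f IMPLIES a) XOR b) = False IMPLIES False = True
NOT ((f IMPLIES (a AND b)) IFF (b IFF ((b XOR a) AND (f AND a)))) IMPLIES (f IMPLIES ((f IMPLIES a) XOR b)) = True IMPLIES True = True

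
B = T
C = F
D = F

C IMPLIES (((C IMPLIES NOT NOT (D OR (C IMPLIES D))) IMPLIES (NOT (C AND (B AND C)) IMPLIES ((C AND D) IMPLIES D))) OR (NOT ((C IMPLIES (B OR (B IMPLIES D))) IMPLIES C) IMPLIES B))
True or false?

T

Substituting B=T, C=F, D=F:
C IMPLIES D = F IMPLIES F = T
D OR (C IMPLIES D) = F OR T = T
NOT (D OR (C IMPLIES D)) = NOT T = F
NOT NOT (D OR (C IMPLIES D)) = NOT F = T
C IMPLIES NOT NOT (D OR (C IMPLIES D)) = F IMPLIES T = T
B AND C = T AND F = F
C AND (B AND C) = F AND F = F
NOT (C AND (B AND C)) = NOT F = T
C AND D = F AND F = F
(C AND D) IMPLIES D = F IMPLIES F = T
NOT (C AND (B AND C)) IMPLIES ((C AND D) IMPLIES D) = T IMPLIES T = T
(C IMPLIES NOT NOT (D OR (C IMPLIES D))) IMPLIES (NOT (C AND (B AND C)) IMPLIES ((C AND D) IMPLIES D)) = T IMPLIES T = T
B IMPLIES D = T IMPLIES F = F
B OR (B IMPLIES D) = T OR F = T
C IMPLIES (B OR (B IMPLIES D)) = F IMPLIES T = T
(C IMPLIES (B OR (B IMPLIES D))) IMPLIES C = T IMPLIES F = F
NOT ((C IMPLIES (B OR (B IMPLIES D))) IMPLIES C) = NOT F = T
NOT ((C IMPLIES (B OR (B IMPLIES D))) IMPLIES C) IMPLIES B = T IMPLIES T = T
((C IMPLIES NOT NOT (D OR (C IMPLIES D))) IMPLIES (NOT (C AND (B AND C)) IMPLIES ((C AND D) IMPLIES D))) OR (NOT ((C IMPLIES (B OR (B IMPLIES D))) IMPLIES C) IMPLIES B) = T OR T = T
C IMPLIES (((C IMPLIES NOT NOT (D OR (C IMPLIES D))) IMPLIES (NOT (C AND (B AND C)) IMPLIES ((C AND D) IMPLIES D))) OR (NOT ((C IMPLIES (B OR (B IMPLIES D))) IMPLIES C) IMPLIES B)) = F IMPLIES T = T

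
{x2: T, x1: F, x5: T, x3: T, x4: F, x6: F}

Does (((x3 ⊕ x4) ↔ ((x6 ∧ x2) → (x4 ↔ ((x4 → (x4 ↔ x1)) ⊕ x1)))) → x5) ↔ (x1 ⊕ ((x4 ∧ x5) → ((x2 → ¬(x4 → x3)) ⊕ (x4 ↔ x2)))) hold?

T

x3 ⊕ x4 = T ⊕ F = T
x6 ∧ x2 = F ∧ T = F
x4 ↔ x1 = F ↔ F = T
x4 → (x4 ↔ x1) = F → T = T
(x4 → (x4 ↔ x1)) ⊕ x1 = T ⊕ F = T
x4 ↔ ((x4 → (x4 ↔ x1)) ⊕ x1) = F ↔ T = F
(x6 ∧ x2) → (x4 ↔ ((x4 → (x4 ↔ x1)) ⊕ x1)) = F → F = T
(x3 ⊕ x4) ↔ ((x6 ∧ x2) → (x4 ↔ ((x4 → (x4 ↔ x1)) ⊕ x1))) = T ↔ T = T
((x3 ⊕ x4) ↔ ((x6 ∧ x2) → (x4 ↔ ((x4 → (x4 ↔ x1)) ⊕ x1)))) → x5 = T → T = T
x4 ∧ x5 = F ∧ T = F
x4 → x3 = F → T = T
¬(x4 → x3) = ¬T = F
x2 → ¬(x4 → x3) = T → F = F
x4 ↔ x2 = F ↔ T = F
(x2 → ¬(x4 → x3)) ⊕ (x4 ↔ x2) = F ⊕ F = F
(x4 ∧ x5) → ((x2 → ¬(x4 → x3)) ⊕ (x4 ↔ x2)) = F → F = T
x1 ⊕ ((x4 ∧ x5) → ((x2 → ¬(x4 → x3)) ⊕ (x4 ↔ x2))) = F ⊕ T = T
(((x3 ⊕ x4) ↔ ((x6 ∧ x2) → (x4 ↔ ((x4 → (x4 ↔ x1)) ⊕ x1)))) → x5) ↔ (x1 ⊕ ((x4 ∧ x5) → ((x2 → ¬(x4 → x3)) ⊕ (x4 ↔ x2)))) = T ↔ T = T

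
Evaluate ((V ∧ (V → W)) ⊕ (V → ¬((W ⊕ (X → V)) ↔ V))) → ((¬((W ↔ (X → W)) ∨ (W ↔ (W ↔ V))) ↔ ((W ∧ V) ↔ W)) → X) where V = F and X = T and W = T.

T

V → W = F → T = T
V ∧ (V → W) = F ∧ T = F
X → V = T → F = F
W ⊕ (X → V) = T ⊕ F = T
(W ⊕ (X → V)) ↔ V = T ↔ F = F
¬((W ⊕ (X → V)) ↔ V) = ¬F = T
V → ¬((W ⊕ (X → V)) ↔ V) = F → T = T
(V ∧ (V → W)) ⊕ (V → ¬((W ⊕ (X → V)) ↔ V)) = F ⊕ T = T
X → W = T → T = T
W ↔ (X → W) = T ↔ T = T
W ↔ V = T ↔ F = F
W ↔ (W ↔ V) = T ↔ F = F
(W ↔ (X → W)) ∨ (W ↔ (W ↔ V)) = T ∨ F = T
¬((W ↔ (X → W)) ∨ (W ↔ (W ↔ V))) = ¬T = F
W ∧ V = T ∧ F = F
(W ∧ V) ↔ W = F ↔ T = F
¬((W ↔ (X → W)) ∨ (W ↔ (W ↔ V))) ↔ ((W ∧ V) ↔ W) = F ↔ F = T
(¬((W ↔ (X → W)) ∨ (W ↔ (W ↔ V))) ↔ ((W ∧ V) ↔ W)) → X = T → T = T
((V ∧ (V → W)) ⊕ (V → ¬((W ⊕ (X → V)) ↔ V))) → ((¬((W ↔ (X → W)) ∨ (W ↔ (W ↔ V))) ↔ ((W ∧ V) ↔ W)) → X) = T → T = T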